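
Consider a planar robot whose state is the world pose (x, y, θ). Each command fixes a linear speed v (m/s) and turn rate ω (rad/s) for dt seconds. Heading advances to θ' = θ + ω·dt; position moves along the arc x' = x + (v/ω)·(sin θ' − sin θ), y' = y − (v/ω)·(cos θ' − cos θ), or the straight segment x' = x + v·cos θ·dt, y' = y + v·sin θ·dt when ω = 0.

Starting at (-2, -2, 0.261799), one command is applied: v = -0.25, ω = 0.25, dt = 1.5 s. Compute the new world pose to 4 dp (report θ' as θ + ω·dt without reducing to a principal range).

θ' = 0.2618 + 0.25·1.5 = 0.6368
R = v/ω = -0.25/0.25 = -1.0000
x' = -2 + -1.0000·(sin 0.6368 − sin 0.2618) = -2.3358
y' = -2 − -1.0000·(cos 0.6368 − cos 0.2618) = -2.1619

(-2.3358, -2.1619, 0.6368)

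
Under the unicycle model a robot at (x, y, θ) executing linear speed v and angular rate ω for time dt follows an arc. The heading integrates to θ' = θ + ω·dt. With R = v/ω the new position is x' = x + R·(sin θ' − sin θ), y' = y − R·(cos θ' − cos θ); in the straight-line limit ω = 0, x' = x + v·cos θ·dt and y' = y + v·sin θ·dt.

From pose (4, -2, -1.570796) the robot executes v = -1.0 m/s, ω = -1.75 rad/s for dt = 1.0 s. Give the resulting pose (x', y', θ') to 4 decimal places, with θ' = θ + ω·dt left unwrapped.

θ' = -1.5708 + -1.75·1.0 = -3.3208
R = v/ω = -1.0/-1.75 = 0.5714
x' = 4 + 0.5714·(sin -3.3208 − sin -1.5708) = 4.6733
y' = -2 − 0.5714·(cos -3.3208 − cos -1.5708) = -1.4377

(4.6733, -1.4377, -3.3208)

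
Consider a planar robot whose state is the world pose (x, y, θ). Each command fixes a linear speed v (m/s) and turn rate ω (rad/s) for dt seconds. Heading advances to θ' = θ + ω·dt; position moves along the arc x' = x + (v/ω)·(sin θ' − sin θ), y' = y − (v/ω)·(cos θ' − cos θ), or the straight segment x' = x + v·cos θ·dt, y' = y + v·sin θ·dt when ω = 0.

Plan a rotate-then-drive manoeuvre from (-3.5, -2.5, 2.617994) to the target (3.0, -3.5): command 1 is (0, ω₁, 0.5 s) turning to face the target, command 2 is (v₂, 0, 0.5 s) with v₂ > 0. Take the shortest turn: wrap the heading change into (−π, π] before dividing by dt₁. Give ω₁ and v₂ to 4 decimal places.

ω₁ = -5.5413, v₂ = 13.1529

heading to target = atan2(-3.5−-2.5, 3−-3.5) = -0.1526
Δθ = wrap(-0.1526 − 2.6180) = -2.7706; ω₁ = Δθ/dt₁ = -5.5413
distance = √((3−-3.5)² + (-3.5−-2.5)²) = 6.5765; v₂ = distance/dt₂ = 13.1529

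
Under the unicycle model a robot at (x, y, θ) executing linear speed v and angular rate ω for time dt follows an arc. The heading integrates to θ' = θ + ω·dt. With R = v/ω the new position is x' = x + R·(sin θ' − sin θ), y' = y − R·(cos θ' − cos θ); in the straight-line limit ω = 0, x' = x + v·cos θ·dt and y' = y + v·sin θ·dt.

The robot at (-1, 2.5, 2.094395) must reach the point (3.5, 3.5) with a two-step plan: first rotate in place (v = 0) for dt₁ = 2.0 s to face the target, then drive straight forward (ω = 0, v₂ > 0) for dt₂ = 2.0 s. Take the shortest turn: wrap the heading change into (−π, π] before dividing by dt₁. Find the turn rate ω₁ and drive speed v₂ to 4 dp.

ω₁ = -0.9379, v₂ = 2.3049

heading to target = atan2(3.5−2.5, 3.5−-1) = 0.2187
Δθ = wrap(0.2187 − 2.0944) = -1.8757; ω₁ = Δθ/dt₁ = -0.9379
distance = √((3.5−-1)² + (3.5−2.5)²) = 4.6098; v₂ = distance/dt₂ = 2.3049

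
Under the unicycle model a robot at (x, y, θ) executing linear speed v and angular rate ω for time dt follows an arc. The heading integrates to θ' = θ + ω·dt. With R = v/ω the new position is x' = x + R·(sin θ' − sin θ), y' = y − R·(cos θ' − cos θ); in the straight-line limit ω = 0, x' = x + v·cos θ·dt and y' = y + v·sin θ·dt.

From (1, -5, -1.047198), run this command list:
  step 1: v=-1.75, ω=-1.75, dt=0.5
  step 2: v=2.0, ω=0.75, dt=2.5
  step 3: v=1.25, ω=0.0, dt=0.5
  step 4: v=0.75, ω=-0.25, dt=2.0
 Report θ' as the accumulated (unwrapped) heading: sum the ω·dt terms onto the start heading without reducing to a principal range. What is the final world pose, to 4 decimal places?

(5.3487, -8.2016, -0.5472)

step 1: θ'=-1.9222 (R=1.0000) → pose (0.9271, -4.1558, -1.9222)
step 2: θ'=-0.0472 (R=2.6667) → pose (3.3050, -7.7374, -0.0472)
step 3: θ'=-0.0472 (straight) → pose (3.9293, -7.7669, -0.0472)
step 4: θ'=-0.5472 (R=-3.0000) → pose (5.3487, -8.2016, -0.5472)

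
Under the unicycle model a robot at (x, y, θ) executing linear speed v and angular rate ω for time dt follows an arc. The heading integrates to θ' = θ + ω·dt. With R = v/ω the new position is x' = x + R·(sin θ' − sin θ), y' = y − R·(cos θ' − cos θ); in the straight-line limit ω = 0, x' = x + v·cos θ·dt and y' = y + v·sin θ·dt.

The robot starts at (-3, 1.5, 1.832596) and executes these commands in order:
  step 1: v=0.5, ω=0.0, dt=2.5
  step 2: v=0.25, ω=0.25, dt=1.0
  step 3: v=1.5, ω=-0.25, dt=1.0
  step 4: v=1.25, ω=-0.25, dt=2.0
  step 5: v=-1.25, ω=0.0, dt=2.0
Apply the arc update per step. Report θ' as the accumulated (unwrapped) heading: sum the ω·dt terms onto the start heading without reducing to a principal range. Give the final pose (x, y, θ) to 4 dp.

step 1: θ'=1.8326 (straight) → pose (-3.3235, 2.7074, 1.8326)
step 2: θ'=2.0826 (R=1.0000) → pose (-3.4176, 2.9383, 2.0826)
step 3: θ'=1.8326 (R=-6.0000) → pose (-3.9820, 4.3239, 1.8326)
step 4: θ'=1.3326 (R=-5.0000) → pose (-4.0111, 6.7978, 1.3326)
step 5: θ'=1.3326 (straight) → pose (-4.6010, 4.3684, 1.3326)

(-4.6010, 4.3684, 1.3326)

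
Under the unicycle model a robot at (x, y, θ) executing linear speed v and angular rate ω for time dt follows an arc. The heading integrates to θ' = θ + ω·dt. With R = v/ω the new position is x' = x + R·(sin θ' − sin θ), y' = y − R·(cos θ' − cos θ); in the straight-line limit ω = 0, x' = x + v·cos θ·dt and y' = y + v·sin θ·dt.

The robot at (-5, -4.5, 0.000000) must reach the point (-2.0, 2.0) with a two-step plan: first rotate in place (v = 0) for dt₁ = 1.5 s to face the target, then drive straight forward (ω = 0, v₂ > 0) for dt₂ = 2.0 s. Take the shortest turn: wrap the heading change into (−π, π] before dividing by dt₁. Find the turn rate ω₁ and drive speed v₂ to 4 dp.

ω₁ = 0.7589, v₂ = 3.5795

heading to target = atan2(2−-4.5, -2−-5) = 1.1384
Δθ = wrap(1.1384 − 0.0000) = 1.1384; ω₁ = Δθ/dt₁ = 0.7589
distance = √((-2−-5)² + (2−-4.5)²) = 7.1589; v₂ = distance/dt₂ = 3.5795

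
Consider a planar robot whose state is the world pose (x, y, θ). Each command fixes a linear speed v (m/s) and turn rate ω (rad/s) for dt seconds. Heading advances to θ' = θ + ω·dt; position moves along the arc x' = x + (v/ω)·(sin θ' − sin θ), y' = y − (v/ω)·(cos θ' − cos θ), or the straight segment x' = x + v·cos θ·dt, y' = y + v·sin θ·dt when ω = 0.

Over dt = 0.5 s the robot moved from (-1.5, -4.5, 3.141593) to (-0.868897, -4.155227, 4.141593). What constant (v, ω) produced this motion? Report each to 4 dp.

Δθ = 4.141593 − 3.141593 = 1.000000
ω = Δθ/dt = 1.000000/0.5 = 2.0000
R = Δx/(sin θ' − sin θ) = -0.7500
v = R·ω = -0.7500·2.0000 = -1.5000

v = -1.5000, ω = 2.0000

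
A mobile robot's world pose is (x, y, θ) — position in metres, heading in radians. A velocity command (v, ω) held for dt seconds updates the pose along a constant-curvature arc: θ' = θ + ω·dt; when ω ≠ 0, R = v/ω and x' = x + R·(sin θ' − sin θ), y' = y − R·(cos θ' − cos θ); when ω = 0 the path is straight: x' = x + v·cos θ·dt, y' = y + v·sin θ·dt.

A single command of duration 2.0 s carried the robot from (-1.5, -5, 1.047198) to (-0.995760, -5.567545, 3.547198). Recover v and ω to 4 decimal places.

v = -0.5000, ω = 1.2500

Δθ = 3.547198 − 1.047198 = 2.500000
ω = Δθ/dt = 2.500000/2.0 = 1.2500
R = −Δy/(cos θ' − cos θ) = -0.4000
v = R·ω = -0.4000·1.2500 = -0.5000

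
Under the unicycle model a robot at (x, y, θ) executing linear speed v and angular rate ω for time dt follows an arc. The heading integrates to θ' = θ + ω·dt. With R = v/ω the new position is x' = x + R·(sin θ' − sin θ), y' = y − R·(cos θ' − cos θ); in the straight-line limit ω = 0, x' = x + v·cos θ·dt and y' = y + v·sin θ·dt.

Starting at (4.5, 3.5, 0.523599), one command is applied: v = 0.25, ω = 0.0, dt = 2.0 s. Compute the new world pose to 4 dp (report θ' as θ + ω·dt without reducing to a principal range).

(4.9330, 3.7500, 0.5236)

θ' = 0.5236 + 0.0·2.0 = 0.5236
ω = 0 → straight: x' = 4.5 + 0.25·cos(0.5236)·2.0 = 4.9330
y' = 3.5 + 0.25·sin(0.5236)·2.0 = 3.7500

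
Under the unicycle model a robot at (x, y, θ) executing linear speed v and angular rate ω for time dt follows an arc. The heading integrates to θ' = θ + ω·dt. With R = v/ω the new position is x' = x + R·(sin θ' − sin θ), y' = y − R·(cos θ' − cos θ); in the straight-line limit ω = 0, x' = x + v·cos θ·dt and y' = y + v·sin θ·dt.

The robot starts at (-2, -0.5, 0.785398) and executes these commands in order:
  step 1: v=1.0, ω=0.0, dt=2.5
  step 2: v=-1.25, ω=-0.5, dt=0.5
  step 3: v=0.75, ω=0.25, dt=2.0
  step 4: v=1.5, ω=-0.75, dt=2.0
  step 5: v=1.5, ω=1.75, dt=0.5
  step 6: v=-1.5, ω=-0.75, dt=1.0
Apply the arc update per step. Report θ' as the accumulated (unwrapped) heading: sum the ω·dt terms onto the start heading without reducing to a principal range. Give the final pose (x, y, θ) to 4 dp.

step 1: θ'=0.7854 (straight) → pose (-0.2322, 1.2678, 0.7854)
step 2: θ'=0.5354 (R=2.5000) → pose (-0.7245, 0.8854, 0.5354)
step 3: θ'=1.0354 (R=3.0000) → pose (0.3251, 1.9350, 1.0354)
step 4: θ'=-0.4646 (R=-2.0000) → pose (2.9414, 2.7026, -0.4646)
step 5: θ'=0.4104 (R=0.8571) → pose (3.6674, 2.6830, 0.4104)
step 6: θ'=-0.3396 (R=2.0000) → pose (2.2032, 2.6311, -0.3396)

(2.2032, 2.6311, -0.3396)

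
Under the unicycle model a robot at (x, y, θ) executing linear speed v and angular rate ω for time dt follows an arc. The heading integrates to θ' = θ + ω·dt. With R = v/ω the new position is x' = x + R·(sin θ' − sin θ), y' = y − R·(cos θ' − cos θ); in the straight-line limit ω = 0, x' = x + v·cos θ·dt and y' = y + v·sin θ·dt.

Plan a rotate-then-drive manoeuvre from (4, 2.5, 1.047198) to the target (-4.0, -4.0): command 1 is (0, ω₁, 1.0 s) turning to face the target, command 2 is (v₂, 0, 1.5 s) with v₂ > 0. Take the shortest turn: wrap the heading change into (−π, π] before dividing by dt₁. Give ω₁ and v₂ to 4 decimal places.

ω₁ = 2.7767, v₂ = 6.8718

heading to target = atan2(-4−2.5, -4−4) = -2.4593
Δθ = wrap(-2.4593 − 1.0472) = 2.7767; ω₁ = Δθ/dt₁ = 2.7767
distance = √((-4−4)² + (-4−2.5)²) = 10.3078; v₂ = distance/dt₂ = 6.8718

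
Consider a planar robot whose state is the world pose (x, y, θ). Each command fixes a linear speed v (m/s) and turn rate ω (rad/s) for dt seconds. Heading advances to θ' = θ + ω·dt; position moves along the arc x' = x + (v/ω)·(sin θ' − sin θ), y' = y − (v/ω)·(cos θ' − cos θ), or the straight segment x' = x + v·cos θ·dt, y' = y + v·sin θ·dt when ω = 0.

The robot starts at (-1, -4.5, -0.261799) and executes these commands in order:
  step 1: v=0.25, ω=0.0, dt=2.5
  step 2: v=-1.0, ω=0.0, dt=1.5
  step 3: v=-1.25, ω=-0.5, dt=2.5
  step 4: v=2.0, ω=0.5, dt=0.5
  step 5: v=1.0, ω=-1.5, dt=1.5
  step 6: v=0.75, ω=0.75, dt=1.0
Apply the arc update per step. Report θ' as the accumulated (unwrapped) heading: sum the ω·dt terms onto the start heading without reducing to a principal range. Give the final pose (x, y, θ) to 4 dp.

(-5.1201, -3.8144, -2.7618)

step 1: θ'=-0.2618 (straight) → pose (-0.3963, -4.6618, -0.2618)
step 2: θ'=-0.2618 (straight) → pose (-1.8452, -4.2735, -0.2618)
step 3: θ'=-1.5118 (R=2.5000) → pose (-3.6938, -2.0061, -1.5118)
step 4: θ'=-1.2618 (R=4.0000) → pose (-3.5113, -2.9867, -1.2618)
step 5: θ'=-3.5118 (R=-0.6667) → pose (-4.3876, -3.8109, -3.5118)
step 6: θ'=-2.7618 (R=1.0000) → pose (-5.1201, -3.8144, -2.7618)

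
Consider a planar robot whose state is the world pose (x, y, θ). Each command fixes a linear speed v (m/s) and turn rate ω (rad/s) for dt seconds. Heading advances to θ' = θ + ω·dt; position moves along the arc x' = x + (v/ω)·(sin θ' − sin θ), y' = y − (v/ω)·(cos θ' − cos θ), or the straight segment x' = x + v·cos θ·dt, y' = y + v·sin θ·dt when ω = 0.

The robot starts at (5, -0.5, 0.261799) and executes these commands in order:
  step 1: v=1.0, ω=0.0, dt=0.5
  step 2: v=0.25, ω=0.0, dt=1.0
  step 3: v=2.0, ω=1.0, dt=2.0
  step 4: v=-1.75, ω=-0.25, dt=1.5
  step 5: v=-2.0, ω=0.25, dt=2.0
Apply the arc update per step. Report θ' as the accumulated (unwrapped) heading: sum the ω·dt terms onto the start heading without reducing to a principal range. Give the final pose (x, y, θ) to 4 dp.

(10.1299, -2.7263, 2.3868)

step 1: θ'=0.2618 (straight) → pose (5.4830, -0.3706, 0.2618)
step 2: θ'=0.2618 (straight) → pose (5.7244, -0.3059, 0.2618)
step 3: θ'=2.2618 (R=2.0000) → pose (6.7480, 2.9006, 2.2618)
step 4: θ'=1.8868 (R=7.0000) → pose (8.0072, 0.6148, 1.8868)
step 5: θ'=2.3868 (R=-8.0000) → pose (10.1299, -2.7263, 2.3868)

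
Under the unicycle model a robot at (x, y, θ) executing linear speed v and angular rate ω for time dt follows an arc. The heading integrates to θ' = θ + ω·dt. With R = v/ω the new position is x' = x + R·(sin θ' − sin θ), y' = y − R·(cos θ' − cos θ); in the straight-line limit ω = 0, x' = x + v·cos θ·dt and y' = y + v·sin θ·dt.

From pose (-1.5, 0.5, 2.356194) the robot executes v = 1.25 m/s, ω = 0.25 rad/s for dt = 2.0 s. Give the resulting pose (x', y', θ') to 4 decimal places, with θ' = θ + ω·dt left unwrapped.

(-3.6278, 1.7622, 2.8562)

θ' = 2.3562 + 0.25·2.0 = 2.8562
R = v/ω = 1.25/0.25 = 5.0000
x' = -1.5 + 5.0000·(sin 2.8562 − sin 2.3562) = -3.6278
y' = 0.5 − 5.0000·(cos 2.8562 − cos 2.3562) = 1.7622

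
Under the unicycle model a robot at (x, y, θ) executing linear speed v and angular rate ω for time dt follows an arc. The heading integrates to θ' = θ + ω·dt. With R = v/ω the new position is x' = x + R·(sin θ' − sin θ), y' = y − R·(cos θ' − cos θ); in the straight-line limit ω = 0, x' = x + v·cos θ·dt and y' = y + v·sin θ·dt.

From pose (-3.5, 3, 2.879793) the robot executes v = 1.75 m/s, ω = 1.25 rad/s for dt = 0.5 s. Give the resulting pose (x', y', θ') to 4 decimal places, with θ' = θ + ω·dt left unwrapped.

(-4.3597, 2.9564, 3.5048)

θ' = 2.8798 + 1.25·0.5 = 3.5048
R = v/ω = 1.75/1.25 = 1.4000
x' = -3.5 + 1.4000·(sin 3.5048 − sin 2.8798) = -4.3597
y' = 3 − 1.4000·(cos 3.5048 − cos 2.8798) = 2.9564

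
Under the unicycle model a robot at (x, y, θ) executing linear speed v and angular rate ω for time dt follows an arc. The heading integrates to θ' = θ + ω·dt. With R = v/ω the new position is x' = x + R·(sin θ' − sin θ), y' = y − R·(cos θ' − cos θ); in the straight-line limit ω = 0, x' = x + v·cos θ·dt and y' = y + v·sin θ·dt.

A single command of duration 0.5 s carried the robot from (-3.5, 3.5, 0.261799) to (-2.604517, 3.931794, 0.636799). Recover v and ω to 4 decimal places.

Δθ = 0.636799 − 0.261799 = 0.375000
ω = Δθ/dt = 0.375000/0.5 = 0.7500
R = Δx/(sin θ' − sin θ) = 2.6667
v = R·ω = 2.6667·0.7500 = 2.0000

v = 2.0000, ω = 0.7500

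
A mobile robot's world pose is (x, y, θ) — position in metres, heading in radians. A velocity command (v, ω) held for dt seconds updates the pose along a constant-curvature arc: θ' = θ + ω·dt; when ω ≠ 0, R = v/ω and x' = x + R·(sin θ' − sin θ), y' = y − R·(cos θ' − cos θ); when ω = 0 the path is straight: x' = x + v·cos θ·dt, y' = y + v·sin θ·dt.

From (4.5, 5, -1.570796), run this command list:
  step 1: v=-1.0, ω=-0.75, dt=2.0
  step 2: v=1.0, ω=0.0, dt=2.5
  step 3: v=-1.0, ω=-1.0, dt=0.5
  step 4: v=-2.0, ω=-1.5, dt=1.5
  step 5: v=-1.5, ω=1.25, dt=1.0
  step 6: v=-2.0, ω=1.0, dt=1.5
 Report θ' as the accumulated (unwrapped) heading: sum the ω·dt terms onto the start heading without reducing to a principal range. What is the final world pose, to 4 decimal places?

step 1: θ'=-3.0708 (R=1.3333) → pose (5.7390, 6.3300, -3.0708)
step 2: θ'=-3.0708 (straight) → pose (3.2453, 6.1531, -3.0708)
step 3: θ'=-3.5708 (R=1.0000) → pose (3.7322, 6.0650, -3.5708)
step 4: θ'=-5.8208 (R=1.3333) → pose (3.7721, 3.6592, -5.8208)
step 5: θ'=-4.5708 (R=-1.2000) → pose (3.1194, 2.4159, -4.5708)
step 6: θ'=-3.0708 (R=-2.0000) → pose (5.2409, 0.7032, -3.0708)

(5.2409, 0.7032, -3.0708)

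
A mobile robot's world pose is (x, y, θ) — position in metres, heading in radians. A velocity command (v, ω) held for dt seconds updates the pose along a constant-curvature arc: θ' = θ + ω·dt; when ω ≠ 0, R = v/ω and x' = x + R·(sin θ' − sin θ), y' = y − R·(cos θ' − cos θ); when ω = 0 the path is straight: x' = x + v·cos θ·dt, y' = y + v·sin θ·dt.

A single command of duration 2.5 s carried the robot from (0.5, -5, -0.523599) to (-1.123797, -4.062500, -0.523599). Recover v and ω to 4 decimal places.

Δθ = -0.523599 − -0.523599 = 0.000000
ω = Δθ/dt = 0.000000/2.5 = 0.0000
ω = 0 → v = (Δx·cos θ + Δy·sin θ)/dt = -0.7500

v = -0.7500, ω = 0.0000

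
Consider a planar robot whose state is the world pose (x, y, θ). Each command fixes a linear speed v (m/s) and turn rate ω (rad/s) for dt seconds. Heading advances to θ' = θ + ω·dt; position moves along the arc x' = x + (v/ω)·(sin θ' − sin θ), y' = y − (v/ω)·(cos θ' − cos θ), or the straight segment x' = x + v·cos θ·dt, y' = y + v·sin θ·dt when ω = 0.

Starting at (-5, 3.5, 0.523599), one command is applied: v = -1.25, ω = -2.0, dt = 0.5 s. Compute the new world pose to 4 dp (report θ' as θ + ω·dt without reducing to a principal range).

(-5.5991, 3.4859, -0.4764)

θ' = 0.5236 + -2.0·0.5 = -0.4764
R = v/ω = -1.25/-2.0 = 0.6250
x' = -5 + 0.6250·(sin -0.4764 − sin 0.5236) = -5.5991
y' = 3.5 − 0.6250·(cos -0.4764 − cos 0.5236) = 3.4859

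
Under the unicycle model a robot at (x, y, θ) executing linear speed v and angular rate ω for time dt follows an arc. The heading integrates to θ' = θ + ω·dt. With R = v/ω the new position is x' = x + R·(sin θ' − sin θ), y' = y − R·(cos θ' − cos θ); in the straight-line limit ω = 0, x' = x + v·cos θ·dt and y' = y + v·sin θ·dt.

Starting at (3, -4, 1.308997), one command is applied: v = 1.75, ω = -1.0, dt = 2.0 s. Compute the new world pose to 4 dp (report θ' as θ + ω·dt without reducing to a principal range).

θ' = 1.3090 + -1.0·2.0 = -0.6910
R = v/ω = 1.75/-1.0 = -1.7500
x' = 3 + -1.7500·(sin -0.6910 − sin 1.3090) = 5.8057
y' = -4 − -1.7500·(cos -0.6910 − cos 1.3090) = -3.1044

(5.8057, -3.1044, -0.6910)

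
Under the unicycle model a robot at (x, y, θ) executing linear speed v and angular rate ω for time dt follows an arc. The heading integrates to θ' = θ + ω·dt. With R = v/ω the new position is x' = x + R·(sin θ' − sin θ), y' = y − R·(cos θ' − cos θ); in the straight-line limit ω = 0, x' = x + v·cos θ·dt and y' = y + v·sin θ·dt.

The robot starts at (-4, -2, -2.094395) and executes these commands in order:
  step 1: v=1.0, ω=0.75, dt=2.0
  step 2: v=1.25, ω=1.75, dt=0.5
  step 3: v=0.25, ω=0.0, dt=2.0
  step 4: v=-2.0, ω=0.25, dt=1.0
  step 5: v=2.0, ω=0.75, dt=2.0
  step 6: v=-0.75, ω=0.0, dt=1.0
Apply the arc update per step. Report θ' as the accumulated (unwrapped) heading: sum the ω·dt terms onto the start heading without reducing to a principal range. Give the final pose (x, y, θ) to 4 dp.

step 1: θ'=-0.5944 (R=1.3333) → pose (-3.5920, -3.7713, -0.5944)
step 2: θ'=0.2806 (R=0.7143) → pose (-2.9942, -3.8659, 0.2806)
step 3: θ'=0.2806 (straight) → pose (-2.5137, -3.7274, 0.2806)
step 4: θ'=0.5306 (R=-8.0000) → pose (-4.3467, -4.5145, 0.5306)
step 5: θ'=2.0306 (R=2.6667) → pose (-3.3064, -1.0311, 2.0306)
step 6: θ'=2.0306 (straight) → pose (-2.9736, -1.7032, 2.0306)

(-2.9736, -1.7032, 2.0306)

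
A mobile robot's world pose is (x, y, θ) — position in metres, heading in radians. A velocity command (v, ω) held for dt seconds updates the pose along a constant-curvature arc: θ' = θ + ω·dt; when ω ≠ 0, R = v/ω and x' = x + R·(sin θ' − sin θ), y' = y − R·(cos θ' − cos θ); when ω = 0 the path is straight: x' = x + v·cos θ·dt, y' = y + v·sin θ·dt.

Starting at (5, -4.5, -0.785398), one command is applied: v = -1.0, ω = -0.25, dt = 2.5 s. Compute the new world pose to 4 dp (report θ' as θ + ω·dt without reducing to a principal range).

(3.8798, -2.3104, -1.4104)

θ' = -0.7854 + -0.25·2.5 = -1.4104
R = v/ω = -1.0/-0.25 = 4.0000
x' = 5 + 4.0000·(sin -1.4104 − sin -0.7854) = 3.8798
y' = -4.5 − 4.0000·(cos -1.4104 − cos -0.7854) = -2.3104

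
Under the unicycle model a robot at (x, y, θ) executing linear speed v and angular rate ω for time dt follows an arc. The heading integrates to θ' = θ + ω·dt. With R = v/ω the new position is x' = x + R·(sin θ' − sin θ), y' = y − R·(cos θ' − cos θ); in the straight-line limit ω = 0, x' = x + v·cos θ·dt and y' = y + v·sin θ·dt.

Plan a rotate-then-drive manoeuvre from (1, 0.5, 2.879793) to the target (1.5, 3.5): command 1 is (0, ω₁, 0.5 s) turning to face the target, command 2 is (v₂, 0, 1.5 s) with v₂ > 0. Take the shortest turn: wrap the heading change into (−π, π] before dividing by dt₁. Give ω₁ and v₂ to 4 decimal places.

heading to target = atan2(3.5−0.5, 1.5−1) = 1.4056
Δθ = wrap(1.4056 − 2.8798) = -1.4741; ω₁ = Δθ/dt₁ = -2.9483
distance = √((1.5−1)² + (3.5−0.5)²) = 3.0414; v₂ = distance/dt₂ = 2.0276

ω₁ = -2.9483, v₂ = 2.0276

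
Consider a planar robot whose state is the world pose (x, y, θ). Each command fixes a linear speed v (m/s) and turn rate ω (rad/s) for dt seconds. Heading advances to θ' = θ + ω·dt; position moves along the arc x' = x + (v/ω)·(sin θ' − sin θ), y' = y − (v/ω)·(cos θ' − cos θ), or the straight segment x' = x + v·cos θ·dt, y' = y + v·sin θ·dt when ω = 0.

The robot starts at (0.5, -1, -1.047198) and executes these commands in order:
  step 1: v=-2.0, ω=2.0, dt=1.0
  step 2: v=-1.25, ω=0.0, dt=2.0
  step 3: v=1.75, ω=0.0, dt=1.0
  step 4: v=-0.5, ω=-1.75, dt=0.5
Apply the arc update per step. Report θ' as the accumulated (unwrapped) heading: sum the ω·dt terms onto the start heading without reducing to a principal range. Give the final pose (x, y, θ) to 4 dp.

(-1.8263, -1.6512, 0.0778)

step 1: θ'=0.9528 (R=-1.0000) → pose (-1.1811, -0.9206, 0.9528)
step 2: θ'=0.9528 (straight) → pose (-2.6296, -2.9582, 0.9528)
step 3: θ'=0.9528 (straight) → pose (-1.6156, -1.5319, 0.9528)
step 4: θ'=0.0778 (R=0.2857) → pose (-1.8263, -1.6512, 0.0778)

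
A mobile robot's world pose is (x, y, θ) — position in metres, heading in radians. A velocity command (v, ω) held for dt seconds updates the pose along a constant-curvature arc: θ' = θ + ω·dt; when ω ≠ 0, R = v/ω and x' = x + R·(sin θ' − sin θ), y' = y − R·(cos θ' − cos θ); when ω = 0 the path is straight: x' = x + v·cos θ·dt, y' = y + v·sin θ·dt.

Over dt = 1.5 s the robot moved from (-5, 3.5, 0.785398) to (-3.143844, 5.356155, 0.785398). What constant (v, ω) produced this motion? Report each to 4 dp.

Δθ = 0.785398 − 0.785398 = 0.000000
ω = Δθ/dt = 0.000000/1.5 = 0.0000
ω = 0 → v = (Δx·cos θ + Δy·sin θ)/dt = 1.7500

v = 1.7500, ω = 0.0000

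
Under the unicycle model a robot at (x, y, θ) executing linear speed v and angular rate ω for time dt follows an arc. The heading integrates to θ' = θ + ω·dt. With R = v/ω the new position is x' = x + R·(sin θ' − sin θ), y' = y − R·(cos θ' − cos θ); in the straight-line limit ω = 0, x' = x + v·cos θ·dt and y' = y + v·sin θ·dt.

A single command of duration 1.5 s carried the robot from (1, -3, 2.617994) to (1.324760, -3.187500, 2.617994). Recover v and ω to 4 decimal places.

Δθ = 2.617994 − 2.617994 = 0.000000
ω = Δθ/dt = 0.000000/1.5 = 0.0000
ω = 0 → v = (Δx·cos θ + Δy·sin θ)/dt = -0.2500

v = -0.2500, ω = 0.0000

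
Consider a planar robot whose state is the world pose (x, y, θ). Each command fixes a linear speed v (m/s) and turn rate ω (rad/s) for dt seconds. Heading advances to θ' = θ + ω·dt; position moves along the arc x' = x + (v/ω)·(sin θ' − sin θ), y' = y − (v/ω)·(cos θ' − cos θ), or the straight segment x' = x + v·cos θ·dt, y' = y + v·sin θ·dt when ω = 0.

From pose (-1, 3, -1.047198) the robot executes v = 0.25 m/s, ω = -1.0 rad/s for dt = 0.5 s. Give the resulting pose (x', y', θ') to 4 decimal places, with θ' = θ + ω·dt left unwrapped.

(-0.9666, 2.8809, -1.5472)

θ' = -1.0472 + -1.0·0.5 = -1.5472
R = v/ω = 0.25/-1.0 = -0.2500
x' = -1 + -0.2500·(sin -1.5472 − sin -1.0472) = -0.9666
y' = 3 − -0.2500·(cos -1.5472 − cos -1.0472) = 2.8809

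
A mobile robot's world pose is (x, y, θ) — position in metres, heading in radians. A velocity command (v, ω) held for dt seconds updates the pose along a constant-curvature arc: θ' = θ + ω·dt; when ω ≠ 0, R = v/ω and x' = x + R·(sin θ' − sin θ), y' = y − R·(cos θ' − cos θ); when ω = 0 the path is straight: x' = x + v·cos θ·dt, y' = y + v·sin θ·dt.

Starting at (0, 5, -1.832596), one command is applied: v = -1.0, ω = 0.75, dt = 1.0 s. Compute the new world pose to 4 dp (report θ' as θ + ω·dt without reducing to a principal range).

(-0.1103, 5.9705, -1.0826)

θ' = -1.8326 + 0.75·1.0 = -1.0826
R = v/ω = -1.0/0.75 = -1.3333
x' = 0 + -1.3333·(sin -1.0826 − sin -1.8326) = -0.1103
y' = 5 − -1.3333·(cos -1.0826 − cos -1.8326) = 5.9705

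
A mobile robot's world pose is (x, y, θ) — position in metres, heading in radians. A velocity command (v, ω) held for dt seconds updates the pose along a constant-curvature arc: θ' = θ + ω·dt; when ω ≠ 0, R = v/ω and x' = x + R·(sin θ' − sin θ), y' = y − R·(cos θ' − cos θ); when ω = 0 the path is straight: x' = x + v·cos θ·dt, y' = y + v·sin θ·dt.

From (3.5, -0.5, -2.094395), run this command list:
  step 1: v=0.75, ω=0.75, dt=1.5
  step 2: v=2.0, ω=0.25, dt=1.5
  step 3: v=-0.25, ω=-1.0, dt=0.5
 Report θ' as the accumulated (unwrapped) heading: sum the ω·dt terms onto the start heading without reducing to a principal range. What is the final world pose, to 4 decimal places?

(5.5756, -3.5748, -1.0944)

step 1: θ'=-0.9694 (R=1.0000) → pose (3.5415, -1.5658, -0.9694)
step 2: θ'=-0.5944 (R=8.0000) → pose (5.6578, -3.6673, -0.5944)
step 3: θ'=-1.0944 (R=0.2500) → pose (5.5756, -3.5748, -1.0944)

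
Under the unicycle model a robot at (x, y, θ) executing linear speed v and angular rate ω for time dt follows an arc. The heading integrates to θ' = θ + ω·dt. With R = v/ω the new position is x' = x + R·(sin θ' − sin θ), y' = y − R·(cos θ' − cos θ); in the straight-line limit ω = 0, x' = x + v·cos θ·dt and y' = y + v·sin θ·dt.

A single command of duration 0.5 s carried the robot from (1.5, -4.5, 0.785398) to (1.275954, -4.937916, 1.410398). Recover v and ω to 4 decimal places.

Δθ = 1.410398 − 0.785398 = 0.625000
ω = Δθ/dt = 0.625000/0.5 = 1.2500
R = −Δy/(cos θ' − cos θ) = -0.8000
v = R·ω = -0.8000·1.2500 = -1.0000

v = -1.0000, ω = 1.2500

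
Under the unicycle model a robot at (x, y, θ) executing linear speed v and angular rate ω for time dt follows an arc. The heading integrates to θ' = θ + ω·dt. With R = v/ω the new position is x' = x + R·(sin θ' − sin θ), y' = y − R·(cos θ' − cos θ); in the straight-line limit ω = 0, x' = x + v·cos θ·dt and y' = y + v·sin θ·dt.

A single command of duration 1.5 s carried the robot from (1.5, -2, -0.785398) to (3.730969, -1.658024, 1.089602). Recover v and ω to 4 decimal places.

Δθ = 1.089602 − -0.785398 = 1.875000
ω = Δθ/dt = 1.875000/1.5 = 1.2500
R = Δx/(sin θ' − sin θ) = 1.4000
v = R·ω = 1.4000·1.2500 = 1.7500

v = 1.7500, ω = 1.2500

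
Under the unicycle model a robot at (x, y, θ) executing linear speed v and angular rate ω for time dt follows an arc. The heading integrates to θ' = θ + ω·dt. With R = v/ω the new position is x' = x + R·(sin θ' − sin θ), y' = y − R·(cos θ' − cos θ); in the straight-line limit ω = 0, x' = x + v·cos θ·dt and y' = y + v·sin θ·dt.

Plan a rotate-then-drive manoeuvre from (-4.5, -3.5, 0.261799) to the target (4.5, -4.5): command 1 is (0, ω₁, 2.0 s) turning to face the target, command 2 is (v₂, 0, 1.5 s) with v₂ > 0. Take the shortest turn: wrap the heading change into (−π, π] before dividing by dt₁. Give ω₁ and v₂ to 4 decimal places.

heading to target = atan2(-4.5−-3.5, 4.5−-4.5) = -0.1107
Δθ = wrap(-0.1107 − 0.2618) = -0.3725; ω₁ = Δθ/dt₁ = -0.1862
distance = √((4.5−-4.5)² + (-4.5−-3.5)²) = 9.0554; v₂ = distance/dt₂ = 6.0369

ω₁ = -0.1862, v₂ = 6.0369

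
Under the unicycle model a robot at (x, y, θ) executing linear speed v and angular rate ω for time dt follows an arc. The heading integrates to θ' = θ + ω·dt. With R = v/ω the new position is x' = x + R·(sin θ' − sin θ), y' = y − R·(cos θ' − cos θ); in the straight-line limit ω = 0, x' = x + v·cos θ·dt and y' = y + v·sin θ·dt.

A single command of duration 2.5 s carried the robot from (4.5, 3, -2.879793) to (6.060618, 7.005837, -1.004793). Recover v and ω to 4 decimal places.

v = -2.0000, ω = 0.7500

Δθ = -1.004793 − -2.879793 = 1.875000
ω = Δθ/dt = 1.875000/2.5 = 0.7500
R = −Δy/(cos θ' − cos θ) = -2.6667
v = R·ω = -2.6667·0.7500 = -2.0000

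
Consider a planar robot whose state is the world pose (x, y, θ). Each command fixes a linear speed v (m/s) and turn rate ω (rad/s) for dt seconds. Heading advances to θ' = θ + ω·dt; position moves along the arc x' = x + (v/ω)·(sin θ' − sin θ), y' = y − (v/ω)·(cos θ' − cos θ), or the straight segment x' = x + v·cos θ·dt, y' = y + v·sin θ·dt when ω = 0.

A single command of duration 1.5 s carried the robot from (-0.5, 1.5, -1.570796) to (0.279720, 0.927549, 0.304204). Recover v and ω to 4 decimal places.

v = 0.7500, ω = 1.2500

Δθ = 0.304204 − -1.570796 = 1.875000
ω = Δθ/dt = 1.875000/1.5 = 1.2500
R = Δx/(sin θ' − sin θ) = 0.6000
v = R·ω = 0.6000·1.2500 = 0.7500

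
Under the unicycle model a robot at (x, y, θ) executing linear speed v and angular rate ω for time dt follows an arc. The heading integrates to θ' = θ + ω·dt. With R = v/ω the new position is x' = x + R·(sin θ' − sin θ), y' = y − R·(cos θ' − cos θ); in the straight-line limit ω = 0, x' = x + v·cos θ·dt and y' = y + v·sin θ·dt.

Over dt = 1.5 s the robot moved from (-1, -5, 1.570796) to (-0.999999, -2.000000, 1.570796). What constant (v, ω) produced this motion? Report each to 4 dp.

Δθ = 1.570796 − 1.570796 = 0.000000
ω = Δθ/dt = 0.000000/1.5 = 0.0000
ω = 0 → v = (Δx·cos θ + Δy·sin θ)/dt = 2.0000

v = 2.0000, ω = 0.0000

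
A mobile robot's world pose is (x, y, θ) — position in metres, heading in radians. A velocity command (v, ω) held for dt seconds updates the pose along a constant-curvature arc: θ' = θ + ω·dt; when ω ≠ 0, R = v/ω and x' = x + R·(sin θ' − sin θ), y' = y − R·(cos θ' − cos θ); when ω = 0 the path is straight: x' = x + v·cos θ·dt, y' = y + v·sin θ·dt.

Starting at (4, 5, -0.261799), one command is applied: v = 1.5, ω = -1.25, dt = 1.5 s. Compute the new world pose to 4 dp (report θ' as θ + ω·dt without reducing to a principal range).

θ' = -0.2618 + -1.25·1.5 = -2.1368
R = v/ω = 1.5/-1.25 = -1.2000
x' = 4 + -1.2000·(sin -2.1368 − sin -0.2618) = 4.7023
y' = 5 − -1.2000·(cos -2.1368 − cos -0.2618) = 3.1974

(4.7023, 3.1974, -2.1368)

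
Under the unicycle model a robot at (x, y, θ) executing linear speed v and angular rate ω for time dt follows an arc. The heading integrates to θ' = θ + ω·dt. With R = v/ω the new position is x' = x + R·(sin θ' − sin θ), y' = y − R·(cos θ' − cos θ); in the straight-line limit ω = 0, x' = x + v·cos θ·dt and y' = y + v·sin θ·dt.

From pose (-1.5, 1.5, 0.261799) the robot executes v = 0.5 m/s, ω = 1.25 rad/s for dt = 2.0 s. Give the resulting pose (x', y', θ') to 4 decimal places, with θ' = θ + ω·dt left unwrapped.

(-1.4552, 2.2579, 2.7618)

θ' = 0.2618 + 1.25·2.0 = 2.7618
R = v/ω = 0.5/1.25 = 0.4000
x' = -1.5 + 0.4000·(sin 2.7618 − sin 0.2618) = -1.4552
y' = 1.5 − 0.4000·(cos 2.7618 − cos 0.2618) = 2.2579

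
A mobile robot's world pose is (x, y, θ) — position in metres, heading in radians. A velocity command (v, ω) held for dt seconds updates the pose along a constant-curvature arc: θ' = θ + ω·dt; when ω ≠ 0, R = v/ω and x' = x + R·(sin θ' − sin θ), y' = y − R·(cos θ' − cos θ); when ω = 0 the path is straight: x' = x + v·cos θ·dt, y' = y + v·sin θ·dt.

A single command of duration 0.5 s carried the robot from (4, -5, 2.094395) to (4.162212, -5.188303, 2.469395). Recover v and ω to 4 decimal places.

Δθ = 2.469395 − 2.094395 = 0.375000
ω = Δθ/dt = 0.375000/0.5 = 0.7500
R = −Δy/(cos θ' − cos θ) = -0.6667
v = R·ω = -0.6667·0.7500 = -0.5000

v = -0.5000, ω = 0.7500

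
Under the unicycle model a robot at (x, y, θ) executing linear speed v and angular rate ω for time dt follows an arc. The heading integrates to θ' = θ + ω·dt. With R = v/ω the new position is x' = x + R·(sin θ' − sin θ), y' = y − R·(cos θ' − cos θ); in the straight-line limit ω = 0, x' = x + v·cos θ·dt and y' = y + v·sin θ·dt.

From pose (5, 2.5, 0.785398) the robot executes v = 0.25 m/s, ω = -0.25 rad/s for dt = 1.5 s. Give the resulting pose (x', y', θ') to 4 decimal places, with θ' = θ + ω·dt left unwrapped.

(5.3081, 2.7099, 0.4104)

θ' = 0.7854 + -0.25·1.5 = 0.4104
R = v/ω = 0.25/-0.25 = -1.0000
x' = 5 + -1.0000·(sin 0.4104 − sin 0.7854) = 5.3081
y' = 2.5 − -1.0000·(cos 0.4104 − cos 0.7854) = 2.7099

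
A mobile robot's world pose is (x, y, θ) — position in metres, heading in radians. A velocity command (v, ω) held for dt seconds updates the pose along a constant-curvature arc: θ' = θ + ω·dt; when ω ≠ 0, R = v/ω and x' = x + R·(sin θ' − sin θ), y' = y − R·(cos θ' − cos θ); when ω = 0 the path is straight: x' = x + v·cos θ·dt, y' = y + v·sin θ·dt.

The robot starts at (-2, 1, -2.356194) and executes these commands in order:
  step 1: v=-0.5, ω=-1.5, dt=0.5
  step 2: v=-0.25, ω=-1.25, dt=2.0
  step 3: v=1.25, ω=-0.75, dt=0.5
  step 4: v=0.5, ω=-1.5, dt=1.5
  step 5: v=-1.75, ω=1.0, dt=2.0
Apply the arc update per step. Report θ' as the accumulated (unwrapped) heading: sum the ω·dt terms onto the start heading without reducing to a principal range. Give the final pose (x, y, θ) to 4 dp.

(-2.4042, 2.9850, -6.2312)

step 1: θ'=-3.1062 (R=0.3333) → pose (-1.7761, 1.0974, -3.1062)
step 2: θ'=-5.6062 (R=0.2000) → pose (-1.6437, 0.7417, -5.6062)
step 3: θ'=-5.9812 (R=-1.6667) → pose (-1.0953, 1.0338, -5.9812)
step 4: θ'=-8.2312 (R=-0.3333) → pose (-0.6863, 0.5928, -8.2312)
step 5: θ'=-6.2312 (R=-1.7500) → pose (-2.4042, 2.9850, -6.2312)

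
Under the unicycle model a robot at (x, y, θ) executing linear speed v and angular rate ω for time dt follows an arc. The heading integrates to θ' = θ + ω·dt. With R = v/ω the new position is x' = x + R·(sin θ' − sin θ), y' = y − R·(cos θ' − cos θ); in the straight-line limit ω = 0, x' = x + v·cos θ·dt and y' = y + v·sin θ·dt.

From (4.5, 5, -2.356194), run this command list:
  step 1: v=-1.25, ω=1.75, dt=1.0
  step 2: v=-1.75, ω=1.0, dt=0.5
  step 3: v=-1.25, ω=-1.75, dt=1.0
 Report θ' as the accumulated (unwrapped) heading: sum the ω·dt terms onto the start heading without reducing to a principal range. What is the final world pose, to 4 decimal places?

step 1: θ'=-0.6062 (R=-0.7143) → pose (4.4019, 6.0921, -0.6062)
step 2: θ'=-0.1062 (R=-1.7500) → pose (3.5903, 6.3940, -0.1062)
step 3: θ'=-1.8562 (R=0.7143) → pose (2.9806, 7.3054, -1.8562)

(2.9806, 7.3054, -1.8562)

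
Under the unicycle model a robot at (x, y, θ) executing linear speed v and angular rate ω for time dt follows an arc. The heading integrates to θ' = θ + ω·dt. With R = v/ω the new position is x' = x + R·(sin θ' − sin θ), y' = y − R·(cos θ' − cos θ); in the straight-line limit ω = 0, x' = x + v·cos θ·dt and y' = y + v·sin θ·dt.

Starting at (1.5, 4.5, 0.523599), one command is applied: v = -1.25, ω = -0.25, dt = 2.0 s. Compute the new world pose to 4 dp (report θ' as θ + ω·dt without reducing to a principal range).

θ' = 0.5236 + -0.25·2.0 = 0.0236
R = v/ω = -1.25/-0.25 = 5.0000
x' = 1.5 + 5.0000·(sin 0.0236 − sin 0.5236) = -0.8820
y' = 4.5 − 5.0000·(cos 0.0236 − cos 0.5236) = 3.8315

(-0.8820, 3.8315, 0.0236)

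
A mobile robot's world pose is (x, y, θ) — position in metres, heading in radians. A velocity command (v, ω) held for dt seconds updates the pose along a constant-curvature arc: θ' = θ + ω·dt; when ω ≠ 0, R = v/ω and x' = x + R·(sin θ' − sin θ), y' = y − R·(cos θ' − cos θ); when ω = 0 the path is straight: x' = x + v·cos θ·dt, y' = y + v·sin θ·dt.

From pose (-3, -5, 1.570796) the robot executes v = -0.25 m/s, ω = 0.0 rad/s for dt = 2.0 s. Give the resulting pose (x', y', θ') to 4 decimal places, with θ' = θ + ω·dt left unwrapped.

(-3.0000, -5.5000, 1.5708)

θ' = 1.5708 + 0.0·2.0 = 1.5708
ω = 0 → straight: x' = -3 + -0.25·cos(1.5708)·2.0 = -3.0000
y' = -5 + -0.25·sin(1.5708)·2.0 = -5.5000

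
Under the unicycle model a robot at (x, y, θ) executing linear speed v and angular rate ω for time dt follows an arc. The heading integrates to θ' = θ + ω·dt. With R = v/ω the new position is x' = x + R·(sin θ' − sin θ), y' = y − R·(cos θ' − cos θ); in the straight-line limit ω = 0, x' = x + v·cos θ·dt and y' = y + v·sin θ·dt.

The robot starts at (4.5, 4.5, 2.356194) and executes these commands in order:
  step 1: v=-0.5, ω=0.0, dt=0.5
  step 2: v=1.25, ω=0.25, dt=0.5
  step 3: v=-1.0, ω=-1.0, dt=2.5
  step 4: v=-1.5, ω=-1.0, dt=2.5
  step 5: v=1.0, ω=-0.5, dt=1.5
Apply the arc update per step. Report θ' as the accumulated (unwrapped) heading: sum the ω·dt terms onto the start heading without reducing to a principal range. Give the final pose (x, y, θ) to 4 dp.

step 1: θ'=2.3562 (straight) → pose (4.6768, 4.3232, 2.3562)
step 2: θ'=2.4812 (R=5.0000) → pose (4.2084, 4.7364, 2.4812)
step 3: θ'=-0.0188 (R=1.0000) → pose (3.5762, 2.9469, -0.0188)
step 4: θ'=-2.5188 (R=1.5000) → pose (2.7294, 5.6650, -2.5188)
step 5: θ'=-3.2688 (R=-2.0000) → pose (1.3091, 5.3057, -3.2688)

(1.3091, 5.3057, -3.2688)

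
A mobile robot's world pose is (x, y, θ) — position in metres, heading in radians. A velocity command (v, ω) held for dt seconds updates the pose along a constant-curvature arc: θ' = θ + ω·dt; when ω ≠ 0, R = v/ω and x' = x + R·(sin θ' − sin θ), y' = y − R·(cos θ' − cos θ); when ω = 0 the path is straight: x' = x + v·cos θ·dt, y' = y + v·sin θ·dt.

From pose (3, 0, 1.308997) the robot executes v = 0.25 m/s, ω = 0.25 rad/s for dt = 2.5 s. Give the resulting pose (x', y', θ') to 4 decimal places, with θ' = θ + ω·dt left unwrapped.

(2.9688, 0.6141, 1.9340)

θ' = 1.3090 + 0.25·2.5 = 1.9340
R = v/ω = 0.25/0.25 = 1.0000
x' = 3 + 1.0000·(sin 1.9340 − sin 1.3090) = 2.9688
y' = 0 − 1.0000·(cos 1.9340 − cos 1.3090) = 0.6141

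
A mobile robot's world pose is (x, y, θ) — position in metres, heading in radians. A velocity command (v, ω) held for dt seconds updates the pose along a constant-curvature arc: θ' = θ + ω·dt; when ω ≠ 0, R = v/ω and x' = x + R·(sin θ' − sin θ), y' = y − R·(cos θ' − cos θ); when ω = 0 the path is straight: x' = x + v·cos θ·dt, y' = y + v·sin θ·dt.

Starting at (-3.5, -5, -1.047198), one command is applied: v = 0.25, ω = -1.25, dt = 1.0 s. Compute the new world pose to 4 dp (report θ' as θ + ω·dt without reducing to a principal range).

(-3.5237, -5.2328, -2.2972)

θ' = -1.0472 + -1.25·1.0 = -2.2972
R = v/ω = 0.25/-1.25 = -0.2000
x' = -3.5 + -0.2000·(sin -2.2972 − sin -1.0472) = -3.5237
y' = -5 − -0.2000·(cos -2.2972 − cos -1.0472) = -5.2328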